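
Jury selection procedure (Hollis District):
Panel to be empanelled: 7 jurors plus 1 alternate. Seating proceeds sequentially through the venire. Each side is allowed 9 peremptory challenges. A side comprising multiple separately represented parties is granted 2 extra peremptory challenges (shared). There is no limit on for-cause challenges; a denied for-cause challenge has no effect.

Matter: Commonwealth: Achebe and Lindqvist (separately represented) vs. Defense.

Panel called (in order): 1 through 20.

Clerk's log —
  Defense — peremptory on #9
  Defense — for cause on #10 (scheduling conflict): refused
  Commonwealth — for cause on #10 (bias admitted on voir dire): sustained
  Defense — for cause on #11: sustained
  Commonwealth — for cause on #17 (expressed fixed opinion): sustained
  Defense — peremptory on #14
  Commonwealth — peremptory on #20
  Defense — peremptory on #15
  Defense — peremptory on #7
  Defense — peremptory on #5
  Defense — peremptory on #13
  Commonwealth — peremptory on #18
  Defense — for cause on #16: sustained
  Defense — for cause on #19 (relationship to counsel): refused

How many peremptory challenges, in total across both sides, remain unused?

Commonwealth allotment: 9 base + 2 multi-party = 11. Defense allotment: 9.
Commonwealth peremptories used: #20, #18 — 2 (for-cause on #10, #17 don't count).
Defense peremptories used: #9, #14, #15, #7, #5, #13 — 6 (for-cause on #10, #11, #16, #19 don't count).
Remaining: (11 − 2) + (9 − 6) = 12.

12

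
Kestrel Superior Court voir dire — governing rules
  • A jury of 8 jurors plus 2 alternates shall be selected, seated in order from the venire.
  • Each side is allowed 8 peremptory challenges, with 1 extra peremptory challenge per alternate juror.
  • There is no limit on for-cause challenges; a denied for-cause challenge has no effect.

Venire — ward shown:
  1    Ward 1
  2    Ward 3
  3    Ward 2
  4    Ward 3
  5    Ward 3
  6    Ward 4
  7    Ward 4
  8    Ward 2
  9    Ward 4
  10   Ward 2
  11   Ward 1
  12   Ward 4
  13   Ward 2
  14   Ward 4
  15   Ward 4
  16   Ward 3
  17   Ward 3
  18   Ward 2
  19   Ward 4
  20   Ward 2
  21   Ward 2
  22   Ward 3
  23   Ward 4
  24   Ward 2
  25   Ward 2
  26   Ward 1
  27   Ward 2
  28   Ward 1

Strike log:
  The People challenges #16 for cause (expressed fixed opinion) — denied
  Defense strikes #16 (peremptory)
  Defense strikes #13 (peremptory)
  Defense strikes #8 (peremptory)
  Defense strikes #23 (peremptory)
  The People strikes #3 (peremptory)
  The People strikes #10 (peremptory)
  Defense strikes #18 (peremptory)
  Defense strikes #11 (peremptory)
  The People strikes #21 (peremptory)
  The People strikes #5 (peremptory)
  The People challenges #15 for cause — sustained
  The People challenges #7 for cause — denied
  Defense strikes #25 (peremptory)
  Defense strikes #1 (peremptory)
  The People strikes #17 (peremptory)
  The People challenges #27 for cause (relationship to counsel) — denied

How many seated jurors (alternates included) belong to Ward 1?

Removed: #1, #3, #5, #8, #10, #11, #13, #15, #16, #17, #18, #21, #23, #25.
Seated (10 incl. alternates): #2, #4, #6, #7, #9, #12, #14, #19, #20, #22.
None of those are in Ward 1 → 0.

0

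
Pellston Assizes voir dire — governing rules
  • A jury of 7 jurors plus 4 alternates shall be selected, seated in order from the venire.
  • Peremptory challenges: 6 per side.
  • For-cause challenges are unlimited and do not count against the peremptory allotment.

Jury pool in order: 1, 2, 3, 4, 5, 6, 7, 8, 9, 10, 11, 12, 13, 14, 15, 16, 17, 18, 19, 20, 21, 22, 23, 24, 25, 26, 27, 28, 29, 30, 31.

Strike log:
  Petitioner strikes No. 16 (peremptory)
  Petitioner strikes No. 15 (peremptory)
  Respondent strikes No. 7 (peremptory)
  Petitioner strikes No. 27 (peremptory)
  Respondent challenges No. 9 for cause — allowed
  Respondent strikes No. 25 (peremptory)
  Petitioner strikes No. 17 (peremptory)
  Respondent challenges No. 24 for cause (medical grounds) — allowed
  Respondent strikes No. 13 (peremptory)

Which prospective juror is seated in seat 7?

8

Removed: #7, #9, #13, #15, #16, #17, #24, #25, #27.
Seating in order: seats 1–7 → #1, #2, #3, #4, #5, #6, #8; alternates → #10, #11, #12, #14.
So seat 7 is #8.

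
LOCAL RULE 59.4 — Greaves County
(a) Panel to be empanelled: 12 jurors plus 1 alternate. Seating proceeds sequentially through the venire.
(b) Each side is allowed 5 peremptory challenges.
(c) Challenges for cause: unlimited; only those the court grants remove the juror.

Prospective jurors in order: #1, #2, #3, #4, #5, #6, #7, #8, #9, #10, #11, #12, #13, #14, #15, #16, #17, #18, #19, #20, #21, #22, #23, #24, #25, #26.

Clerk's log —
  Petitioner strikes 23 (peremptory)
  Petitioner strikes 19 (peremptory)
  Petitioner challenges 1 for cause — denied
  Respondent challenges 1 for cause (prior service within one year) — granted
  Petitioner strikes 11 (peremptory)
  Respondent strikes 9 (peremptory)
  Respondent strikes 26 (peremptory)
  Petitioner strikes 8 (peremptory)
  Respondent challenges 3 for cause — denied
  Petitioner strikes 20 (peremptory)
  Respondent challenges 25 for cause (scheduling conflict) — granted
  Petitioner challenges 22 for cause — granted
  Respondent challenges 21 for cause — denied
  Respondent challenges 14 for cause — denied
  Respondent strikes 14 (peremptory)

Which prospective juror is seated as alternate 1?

18

Removed: #1, #8, #9, #11, #14, #19, #20, #22, #23, #25, #26. (#3, #21 stay — for-cause denied.)
Seating in order: seats 1–12 → #2, #3, #4, #5, #6, #7, #10, #12, #13, #15, #16, #17; alternates → #18.
So alternate 1 is #18.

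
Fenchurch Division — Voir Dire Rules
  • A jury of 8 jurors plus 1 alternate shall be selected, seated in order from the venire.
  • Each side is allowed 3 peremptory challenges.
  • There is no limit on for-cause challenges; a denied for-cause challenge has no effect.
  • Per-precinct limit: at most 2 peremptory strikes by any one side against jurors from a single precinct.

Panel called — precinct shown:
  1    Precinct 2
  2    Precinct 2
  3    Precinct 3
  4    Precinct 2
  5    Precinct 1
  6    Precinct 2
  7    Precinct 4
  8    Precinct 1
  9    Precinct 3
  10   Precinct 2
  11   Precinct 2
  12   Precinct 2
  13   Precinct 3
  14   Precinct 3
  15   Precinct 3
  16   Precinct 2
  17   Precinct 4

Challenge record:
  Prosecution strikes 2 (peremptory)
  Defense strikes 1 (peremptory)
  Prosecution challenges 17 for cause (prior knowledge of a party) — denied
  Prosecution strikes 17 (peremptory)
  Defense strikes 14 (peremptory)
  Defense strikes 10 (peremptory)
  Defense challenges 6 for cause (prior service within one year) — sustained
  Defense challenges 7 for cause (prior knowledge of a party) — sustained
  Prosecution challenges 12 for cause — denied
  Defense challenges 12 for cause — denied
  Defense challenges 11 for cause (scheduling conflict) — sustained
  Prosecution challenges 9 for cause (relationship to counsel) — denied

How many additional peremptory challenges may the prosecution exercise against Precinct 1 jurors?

Prosecution peremptories so far: #2, #17 — 2 of 3 used, 1 left overall.
Against Precinct 1: none yet — per-precinct cap 2 leaves 2.
Binding limit: min(1, 2) = 1.

1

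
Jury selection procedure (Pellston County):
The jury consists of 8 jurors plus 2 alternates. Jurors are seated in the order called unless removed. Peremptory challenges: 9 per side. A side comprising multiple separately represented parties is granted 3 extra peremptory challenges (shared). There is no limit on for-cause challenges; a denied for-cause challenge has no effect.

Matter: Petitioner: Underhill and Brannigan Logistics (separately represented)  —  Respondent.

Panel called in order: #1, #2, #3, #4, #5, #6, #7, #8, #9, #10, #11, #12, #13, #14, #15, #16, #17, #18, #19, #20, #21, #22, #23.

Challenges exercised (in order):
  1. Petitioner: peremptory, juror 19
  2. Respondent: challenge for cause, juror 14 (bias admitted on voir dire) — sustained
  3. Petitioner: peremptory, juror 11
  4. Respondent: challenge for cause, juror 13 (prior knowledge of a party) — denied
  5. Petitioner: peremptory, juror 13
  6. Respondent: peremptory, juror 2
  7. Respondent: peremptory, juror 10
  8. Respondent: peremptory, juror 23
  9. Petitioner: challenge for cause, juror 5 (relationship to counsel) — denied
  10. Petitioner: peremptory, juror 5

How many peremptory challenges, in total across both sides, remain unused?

14

Petitioner allotment: 9 base + 3 multi-party = 12. Respondent allotment: 9.
Petitioner peremptories used: #19, #11, #13, #5 — 4 (the for-cause on #5 doesn't count).
Respondent peremptories used: #2, #10, #23 — 3 (for-cause on #14, #13 don't count).
Remaining: (12 − 4) + (9 − 3) = 14.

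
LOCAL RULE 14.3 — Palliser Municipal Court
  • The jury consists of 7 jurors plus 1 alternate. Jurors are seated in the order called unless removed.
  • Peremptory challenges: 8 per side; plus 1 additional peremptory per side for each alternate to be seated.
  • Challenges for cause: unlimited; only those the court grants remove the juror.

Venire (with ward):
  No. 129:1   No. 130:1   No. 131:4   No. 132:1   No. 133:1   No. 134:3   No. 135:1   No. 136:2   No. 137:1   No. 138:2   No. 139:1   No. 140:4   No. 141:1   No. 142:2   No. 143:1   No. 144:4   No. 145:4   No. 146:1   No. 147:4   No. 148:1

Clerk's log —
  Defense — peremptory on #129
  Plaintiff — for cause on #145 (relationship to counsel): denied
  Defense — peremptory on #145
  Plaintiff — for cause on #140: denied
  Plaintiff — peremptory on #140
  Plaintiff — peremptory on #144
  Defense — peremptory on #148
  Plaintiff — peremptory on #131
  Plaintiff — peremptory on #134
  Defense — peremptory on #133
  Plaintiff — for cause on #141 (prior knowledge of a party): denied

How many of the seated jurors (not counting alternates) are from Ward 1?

5

Removed: #129, #131, #133, #134, #140, #144, #145, #148.
Seated jurors 1–7: #130, #132, #135, #136, #137, #138, #139 (alternates #141 not counted).
Of those, in Ward 1: #130, #132, #135, #137, #139 → 5.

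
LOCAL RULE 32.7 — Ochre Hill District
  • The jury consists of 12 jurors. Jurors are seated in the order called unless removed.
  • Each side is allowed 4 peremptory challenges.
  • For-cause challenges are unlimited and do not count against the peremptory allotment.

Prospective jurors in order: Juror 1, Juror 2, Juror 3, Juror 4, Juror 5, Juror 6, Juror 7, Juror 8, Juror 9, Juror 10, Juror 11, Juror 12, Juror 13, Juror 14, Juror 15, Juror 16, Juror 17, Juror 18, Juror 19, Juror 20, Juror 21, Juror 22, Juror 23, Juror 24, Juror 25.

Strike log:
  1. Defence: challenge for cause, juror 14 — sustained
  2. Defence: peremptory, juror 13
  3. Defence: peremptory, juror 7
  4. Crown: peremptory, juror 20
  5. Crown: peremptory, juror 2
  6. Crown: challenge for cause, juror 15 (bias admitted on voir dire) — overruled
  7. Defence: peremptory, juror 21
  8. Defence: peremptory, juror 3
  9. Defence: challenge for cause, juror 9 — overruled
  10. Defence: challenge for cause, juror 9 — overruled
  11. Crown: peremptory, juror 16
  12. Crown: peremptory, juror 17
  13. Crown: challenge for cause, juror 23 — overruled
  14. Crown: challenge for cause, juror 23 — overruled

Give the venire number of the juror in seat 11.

Removed: #2, #3, #7, #13, #14, #16, #17, #20, #21. (#9, #15, #23 stay — for-cause denied.)
Filling seats in venire order through position 11: #1, #4, #5, #6, #8, #9, #10, #11, #12, #15, #18.
So seat 11 is #18.

18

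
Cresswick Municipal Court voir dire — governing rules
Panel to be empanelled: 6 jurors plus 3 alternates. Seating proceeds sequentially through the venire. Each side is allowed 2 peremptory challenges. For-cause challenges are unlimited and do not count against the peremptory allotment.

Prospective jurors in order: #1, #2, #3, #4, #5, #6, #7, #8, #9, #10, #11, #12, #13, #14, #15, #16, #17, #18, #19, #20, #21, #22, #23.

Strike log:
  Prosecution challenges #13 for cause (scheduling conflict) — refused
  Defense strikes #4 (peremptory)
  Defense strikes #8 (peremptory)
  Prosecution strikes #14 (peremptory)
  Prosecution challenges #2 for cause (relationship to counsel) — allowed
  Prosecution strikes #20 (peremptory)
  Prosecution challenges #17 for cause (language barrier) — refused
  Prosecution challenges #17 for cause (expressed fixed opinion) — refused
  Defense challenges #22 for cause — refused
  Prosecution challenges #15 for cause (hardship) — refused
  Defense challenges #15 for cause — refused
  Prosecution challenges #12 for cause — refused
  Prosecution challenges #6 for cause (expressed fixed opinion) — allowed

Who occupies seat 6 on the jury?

Removed: #2, #4, #6, #8, #14, #20. (#12, #13, #15, #17, #22 stay — for-cause denied.)
Seating in order: seats 1–6 → #1, #3, #5, #7, #9, #10; alternates → #11, #12, #13.
So seat 6 is #10.

10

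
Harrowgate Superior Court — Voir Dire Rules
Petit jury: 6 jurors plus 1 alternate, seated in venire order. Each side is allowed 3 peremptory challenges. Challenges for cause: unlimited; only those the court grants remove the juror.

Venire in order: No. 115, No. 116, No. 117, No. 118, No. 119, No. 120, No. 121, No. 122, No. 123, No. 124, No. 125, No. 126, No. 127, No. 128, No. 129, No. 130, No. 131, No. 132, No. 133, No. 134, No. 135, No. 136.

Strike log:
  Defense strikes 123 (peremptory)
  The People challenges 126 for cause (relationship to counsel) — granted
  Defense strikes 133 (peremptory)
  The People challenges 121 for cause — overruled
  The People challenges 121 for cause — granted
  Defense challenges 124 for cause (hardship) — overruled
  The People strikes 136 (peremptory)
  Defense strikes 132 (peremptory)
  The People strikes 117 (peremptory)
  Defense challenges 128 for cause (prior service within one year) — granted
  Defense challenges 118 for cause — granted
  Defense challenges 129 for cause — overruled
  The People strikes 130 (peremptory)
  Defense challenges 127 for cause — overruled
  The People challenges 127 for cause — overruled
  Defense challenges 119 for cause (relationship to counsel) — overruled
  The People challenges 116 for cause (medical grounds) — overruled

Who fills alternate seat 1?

125

Removed: #117, #118, #121, #123, #126, #128, #130, #132, #133, #136. (#116, #119, #124, #127, #129 stay — for-cause denied.)
Seating in order: seats 1–6 → #115, #116, #119, #120, #122, #124; alternates → #125.
So alternate 1 is #125.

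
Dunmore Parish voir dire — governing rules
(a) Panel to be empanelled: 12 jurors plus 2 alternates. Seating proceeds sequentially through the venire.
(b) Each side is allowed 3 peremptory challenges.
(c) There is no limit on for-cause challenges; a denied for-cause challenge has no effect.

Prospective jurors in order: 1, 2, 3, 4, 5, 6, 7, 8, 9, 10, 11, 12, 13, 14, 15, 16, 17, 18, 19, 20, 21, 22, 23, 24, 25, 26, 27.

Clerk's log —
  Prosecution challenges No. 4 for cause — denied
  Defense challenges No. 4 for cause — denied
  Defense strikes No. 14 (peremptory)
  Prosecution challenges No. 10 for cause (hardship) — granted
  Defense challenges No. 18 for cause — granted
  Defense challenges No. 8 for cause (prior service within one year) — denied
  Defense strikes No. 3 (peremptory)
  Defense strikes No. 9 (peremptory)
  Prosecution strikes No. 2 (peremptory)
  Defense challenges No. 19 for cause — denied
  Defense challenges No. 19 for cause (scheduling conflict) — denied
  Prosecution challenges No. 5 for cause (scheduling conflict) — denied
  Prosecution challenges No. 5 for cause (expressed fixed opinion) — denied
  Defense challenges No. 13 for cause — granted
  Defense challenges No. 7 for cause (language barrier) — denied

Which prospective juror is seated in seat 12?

19

Removed: #2, #3, #9, #10, #13, #14, #18. (#4, #5, #7, #8, #19 stay — for-cause denied.)
Seating in order: seats 1–12 → #1, #4, #5, #6, #7, #8, #11, #12, #15, #16, #17, #19; alternates → #20, #21.
So seat 12 is #19.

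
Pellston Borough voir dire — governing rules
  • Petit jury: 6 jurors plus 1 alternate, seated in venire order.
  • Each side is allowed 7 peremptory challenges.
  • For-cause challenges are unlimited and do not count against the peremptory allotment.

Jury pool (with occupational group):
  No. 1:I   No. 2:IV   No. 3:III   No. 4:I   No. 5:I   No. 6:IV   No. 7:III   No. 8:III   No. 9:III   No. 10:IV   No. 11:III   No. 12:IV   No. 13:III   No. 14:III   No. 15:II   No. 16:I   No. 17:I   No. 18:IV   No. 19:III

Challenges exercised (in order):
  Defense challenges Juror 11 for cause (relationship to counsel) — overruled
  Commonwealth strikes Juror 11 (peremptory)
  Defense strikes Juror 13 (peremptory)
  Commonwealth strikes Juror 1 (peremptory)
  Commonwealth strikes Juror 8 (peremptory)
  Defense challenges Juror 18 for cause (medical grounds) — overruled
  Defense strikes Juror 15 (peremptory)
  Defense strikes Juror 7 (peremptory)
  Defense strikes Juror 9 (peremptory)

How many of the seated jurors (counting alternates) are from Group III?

1

Removed: #1, #7, #8, #9, #11, #13, #15.
Seated (7 incl. alternates): #2, #3, #4, #5, #6, #10, #12.
Of those, in Group III: #3 → 1.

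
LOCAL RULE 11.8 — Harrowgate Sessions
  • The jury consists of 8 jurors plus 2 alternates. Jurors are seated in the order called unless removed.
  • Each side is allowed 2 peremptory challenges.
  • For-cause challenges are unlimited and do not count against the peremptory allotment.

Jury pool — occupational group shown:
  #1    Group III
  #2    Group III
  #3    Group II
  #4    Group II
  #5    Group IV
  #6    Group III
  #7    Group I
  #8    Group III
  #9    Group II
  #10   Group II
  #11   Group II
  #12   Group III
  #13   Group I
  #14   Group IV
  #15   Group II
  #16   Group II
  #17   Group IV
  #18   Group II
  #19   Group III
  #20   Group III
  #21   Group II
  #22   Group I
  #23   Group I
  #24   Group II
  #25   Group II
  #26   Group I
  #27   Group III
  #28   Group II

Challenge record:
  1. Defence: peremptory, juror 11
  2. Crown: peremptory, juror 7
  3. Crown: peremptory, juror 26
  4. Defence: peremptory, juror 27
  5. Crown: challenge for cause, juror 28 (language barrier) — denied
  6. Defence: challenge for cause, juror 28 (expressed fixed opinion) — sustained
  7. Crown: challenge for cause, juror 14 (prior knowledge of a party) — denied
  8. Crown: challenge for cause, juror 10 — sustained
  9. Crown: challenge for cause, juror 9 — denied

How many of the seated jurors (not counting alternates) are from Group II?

Removed: #7, #10, #11, #26, #27, #28.
Seated jurors 1–8: #1, #2, #3, #4, #5, #6, #8, #9 (alternates #12, #13 not counted).
Of those, in Group II: #3, #4, #9 → 3.

3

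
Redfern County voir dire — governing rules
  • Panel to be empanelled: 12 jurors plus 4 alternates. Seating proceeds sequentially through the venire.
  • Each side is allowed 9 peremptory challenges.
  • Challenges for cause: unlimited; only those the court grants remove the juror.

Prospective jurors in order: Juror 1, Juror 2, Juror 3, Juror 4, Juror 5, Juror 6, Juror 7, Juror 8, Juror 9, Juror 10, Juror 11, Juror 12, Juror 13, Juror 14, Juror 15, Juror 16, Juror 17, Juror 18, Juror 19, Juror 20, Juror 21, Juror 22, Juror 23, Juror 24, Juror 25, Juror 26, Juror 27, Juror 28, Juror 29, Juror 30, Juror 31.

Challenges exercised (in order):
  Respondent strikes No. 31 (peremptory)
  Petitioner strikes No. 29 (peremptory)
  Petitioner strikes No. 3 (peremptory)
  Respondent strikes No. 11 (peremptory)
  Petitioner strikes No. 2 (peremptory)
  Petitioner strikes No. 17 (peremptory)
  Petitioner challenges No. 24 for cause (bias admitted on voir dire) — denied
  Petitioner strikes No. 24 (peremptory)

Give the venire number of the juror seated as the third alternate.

19

Removed: #2, #3, #11, #17, #24, #29, #31.
Seating in order: seats 1–12 → #1, #4, #5, #6, #7, #8, #9, #10, #12, #13, #14, #15; alternates → #16, #18, #19, #20.
So alternate 3 is #19.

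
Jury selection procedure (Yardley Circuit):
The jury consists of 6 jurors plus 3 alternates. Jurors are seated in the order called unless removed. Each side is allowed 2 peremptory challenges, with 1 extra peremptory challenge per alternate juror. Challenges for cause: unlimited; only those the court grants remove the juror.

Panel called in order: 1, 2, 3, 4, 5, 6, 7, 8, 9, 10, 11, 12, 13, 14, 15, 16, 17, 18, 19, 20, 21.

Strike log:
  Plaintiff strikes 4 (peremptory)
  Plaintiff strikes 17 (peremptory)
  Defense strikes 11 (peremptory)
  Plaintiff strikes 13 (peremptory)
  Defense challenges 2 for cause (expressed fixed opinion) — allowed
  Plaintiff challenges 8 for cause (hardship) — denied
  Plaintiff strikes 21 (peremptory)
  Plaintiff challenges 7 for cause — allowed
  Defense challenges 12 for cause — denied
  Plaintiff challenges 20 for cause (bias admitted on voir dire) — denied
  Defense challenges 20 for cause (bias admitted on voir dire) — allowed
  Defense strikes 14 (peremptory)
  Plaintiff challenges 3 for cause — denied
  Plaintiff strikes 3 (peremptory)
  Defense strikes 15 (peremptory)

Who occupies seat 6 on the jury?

10

Removed: #2, #3, #4, #7, #11, #13, #14, #15, #17, #20, #21. (#8, #12 stay — for-cause denied.)
Filling seats in venire order through position 6: #1, #5, #6, #8, #9, #10.
So seat 6 is #10.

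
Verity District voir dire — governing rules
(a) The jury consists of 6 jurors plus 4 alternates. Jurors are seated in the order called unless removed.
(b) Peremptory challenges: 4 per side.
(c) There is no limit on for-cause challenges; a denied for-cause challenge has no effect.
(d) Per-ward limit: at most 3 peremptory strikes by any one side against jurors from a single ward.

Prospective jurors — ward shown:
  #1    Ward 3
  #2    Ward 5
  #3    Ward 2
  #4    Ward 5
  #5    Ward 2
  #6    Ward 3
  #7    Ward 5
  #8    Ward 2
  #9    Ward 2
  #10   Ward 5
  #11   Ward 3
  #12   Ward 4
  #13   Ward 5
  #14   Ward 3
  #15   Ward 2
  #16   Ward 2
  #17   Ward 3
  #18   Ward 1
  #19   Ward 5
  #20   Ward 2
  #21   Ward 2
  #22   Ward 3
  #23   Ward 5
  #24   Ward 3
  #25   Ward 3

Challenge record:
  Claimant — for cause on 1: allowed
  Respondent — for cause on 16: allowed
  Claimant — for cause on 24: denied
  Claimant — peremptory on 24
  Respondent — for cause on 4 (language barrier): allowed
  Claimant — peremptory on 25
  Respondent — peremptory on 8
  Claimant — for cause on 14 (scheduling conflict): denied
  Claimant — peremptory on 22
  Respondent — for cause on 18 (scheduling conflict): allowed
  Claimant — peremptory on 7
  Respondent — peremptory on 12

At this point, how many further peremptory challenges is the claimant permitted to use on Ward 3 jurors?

Claimant peremptories so far: #24, #25, #22, #7 — 4 of 4 used, 0 left overall.
Against Ward 3: #24, #25, #22 — 3 used; per-ward cap 3 leaves 0.
Binding limit: min(0, 0) = 0.

0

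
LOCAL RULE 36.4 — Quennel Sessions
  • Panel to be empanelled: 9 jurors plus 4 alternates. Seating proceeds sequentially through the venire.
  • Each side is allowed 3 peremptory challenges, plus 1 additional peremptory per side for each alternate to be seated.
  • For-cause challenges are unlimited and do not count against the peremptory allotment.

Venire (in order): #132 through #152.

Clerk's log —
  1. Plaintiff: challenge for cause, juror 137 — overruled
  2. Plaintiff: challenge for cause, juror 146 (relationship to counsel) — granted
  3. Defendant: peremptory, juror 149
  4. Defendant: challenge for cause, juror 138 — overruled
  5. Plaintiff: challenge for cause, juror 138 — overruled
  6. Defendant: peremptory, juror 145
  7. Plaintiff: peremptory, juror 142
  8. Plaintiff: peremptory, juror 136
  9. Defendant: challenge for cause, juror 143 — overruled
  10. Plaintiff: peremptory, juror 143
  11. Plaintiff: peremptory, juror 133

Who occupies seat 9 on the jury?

144

Removed: #133, #136, #142, #143, #145, #146, #149. (#137, #138 stay — for-cause denied.)
Filling seats in venire order through position 9: #132, #134, #135, #137, #138, #139, #140, #141, #144.
So seat 9 is #144.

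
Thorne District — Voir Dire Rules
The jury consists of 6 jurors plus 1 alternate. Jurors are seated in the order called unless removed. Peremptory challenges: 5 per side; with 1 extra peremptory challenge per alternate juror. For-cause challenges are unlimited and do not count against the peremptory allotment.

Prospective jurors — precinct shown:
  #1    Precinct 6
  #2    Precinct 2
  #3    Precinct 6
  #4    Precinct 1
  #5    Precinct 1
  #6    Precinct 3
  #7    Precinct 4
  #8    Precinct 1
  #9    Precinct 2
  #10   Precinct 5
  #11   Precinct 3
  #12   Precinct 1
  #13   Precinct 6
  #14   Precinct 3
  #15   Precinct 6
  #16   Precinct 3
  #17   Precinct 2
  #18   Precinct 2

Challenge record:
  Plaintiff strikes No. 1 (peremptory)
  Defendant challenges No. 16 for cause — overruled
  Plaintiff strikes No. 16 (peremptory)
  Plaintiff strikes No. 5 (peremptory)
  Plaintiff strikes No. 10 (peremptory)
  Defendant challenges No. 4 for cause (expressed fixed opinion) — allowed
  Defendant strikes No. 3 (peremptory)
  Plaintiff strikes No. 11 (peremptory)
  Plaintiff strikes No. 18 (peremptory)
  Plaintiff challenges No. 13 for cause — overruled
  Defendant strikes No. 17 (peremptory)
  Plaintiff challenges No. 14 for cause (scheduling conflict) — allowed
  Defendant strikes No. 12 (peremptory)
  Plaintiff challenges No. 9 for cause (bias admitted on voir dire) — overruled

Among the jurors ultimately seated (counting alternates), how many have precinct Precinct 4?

Removed: #1, #3, #4, #5, #10, #11, #12, #14, #16, #17, #18.
Seated (7 incl. alternates): #2, #6, #7, #8, #9, #13, #15.
Of those, in Precinct 4: #7 → 1.

1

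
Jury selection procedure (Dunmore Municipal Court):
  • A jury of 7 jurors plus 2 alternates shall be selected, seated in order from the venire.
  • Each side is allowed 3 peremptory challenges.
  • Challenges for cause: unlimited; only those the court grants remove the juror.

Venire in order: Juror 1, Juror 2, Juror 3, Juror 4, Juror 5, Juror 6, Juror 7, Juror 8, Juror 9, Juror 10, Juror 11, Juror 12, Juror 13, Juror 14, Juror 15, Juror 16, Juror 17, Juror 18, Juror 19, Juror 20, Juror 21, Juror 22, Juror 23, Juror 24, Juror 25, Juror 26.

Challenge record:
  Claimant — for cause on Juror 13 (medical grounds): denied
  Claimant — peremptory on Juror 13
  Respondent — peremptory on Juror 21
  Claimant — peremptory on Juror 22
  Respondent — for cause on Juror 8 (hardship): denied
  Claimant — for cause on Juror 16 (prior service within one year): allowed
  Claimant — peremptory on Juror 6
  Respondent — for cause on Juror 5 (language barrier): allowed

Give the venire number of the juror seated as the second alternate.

Removed: #5, #6, #13, #16, #21, #22. (#8 stays — for-cause denied.)
Seating in order: seats 1–7 → #1, #2, #3, #4, #7, #8, #9; alternates → #10, #11.
So alternate 2 is #11.

11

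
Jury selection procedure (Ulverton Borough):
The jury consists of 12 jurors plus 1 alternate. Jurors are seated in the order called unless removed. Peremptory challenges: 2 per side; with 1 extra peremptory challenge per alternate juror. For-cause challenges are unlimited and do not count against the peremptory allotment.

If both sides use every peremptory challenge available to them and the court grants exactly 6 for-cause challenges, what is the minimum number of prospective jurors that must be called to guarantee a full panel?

Seats to fill: 12 + 1 alternates = 13.
Peremptories: 2 + 1×1 = 3 per side × 2 sides = 6.
For-cause removals: 6.
Minimum venire: 13 + 6 + 6 = 25.

25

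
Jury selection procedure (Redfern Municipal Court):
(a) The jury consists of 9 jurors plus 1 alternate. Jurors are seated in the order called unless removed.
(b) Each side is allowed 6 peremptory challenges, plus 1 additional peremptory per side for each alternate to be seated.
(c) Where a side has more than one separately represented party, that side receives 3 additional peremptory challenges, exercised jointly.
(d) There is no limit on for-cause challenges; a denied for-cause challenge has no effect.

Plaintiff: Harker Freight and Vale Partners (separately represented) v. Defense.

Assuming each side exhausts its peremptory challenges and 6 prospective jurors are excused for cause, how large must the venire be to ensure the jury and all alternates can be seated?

Seats to fill: 9 + 1 alternates = 10.
Peremptories — Plaintiff: 6 + 1×1 + 3 = 10; Defense: 6 + 1×1 = 7; total 17.
For-cause removals: 6.
Minimum venire: 10 + 17 + 6 = 33.

33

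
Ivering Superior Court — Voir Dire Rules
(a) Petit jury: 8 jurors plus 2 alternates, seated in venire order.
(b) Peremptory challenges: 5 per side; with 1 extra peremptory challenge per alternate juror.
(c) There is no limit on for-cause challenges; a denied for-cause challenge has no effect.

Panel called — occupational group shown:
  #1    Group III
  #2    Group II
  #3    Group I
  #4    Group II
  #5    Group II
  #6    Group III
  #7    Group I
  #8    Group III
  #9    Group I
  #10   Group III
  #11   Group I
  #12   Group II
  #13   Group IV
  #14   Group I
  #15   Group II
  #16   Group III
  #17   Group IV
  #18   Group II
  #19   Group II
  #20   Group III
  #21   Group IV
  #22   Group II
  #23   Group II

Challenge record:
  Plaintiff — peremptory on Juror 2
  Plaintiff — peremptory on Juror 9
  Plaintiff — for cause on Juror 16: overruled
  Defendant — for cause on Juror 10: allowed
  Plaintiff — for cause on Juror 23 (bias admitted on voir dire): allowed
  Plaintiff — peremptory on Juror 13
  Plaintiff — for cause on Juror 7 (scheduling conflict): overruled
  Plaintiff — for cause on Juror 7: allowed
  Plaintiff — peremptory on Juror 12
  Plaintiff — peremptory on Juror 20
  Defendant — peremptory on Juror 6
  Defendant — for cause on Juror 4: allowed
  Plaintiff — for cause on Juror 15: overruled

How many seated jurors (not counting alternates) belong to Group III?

3

Removed: #2, #4, #6, #7, #9, #10, #12, #13, #20, #23.
Seated jurors 1–8: #1, #3, #5, #8, #11, #14, #15, #16 (alternates #17, #18 not counted).
Of those, in Group III: #1, #8, #16 → 3.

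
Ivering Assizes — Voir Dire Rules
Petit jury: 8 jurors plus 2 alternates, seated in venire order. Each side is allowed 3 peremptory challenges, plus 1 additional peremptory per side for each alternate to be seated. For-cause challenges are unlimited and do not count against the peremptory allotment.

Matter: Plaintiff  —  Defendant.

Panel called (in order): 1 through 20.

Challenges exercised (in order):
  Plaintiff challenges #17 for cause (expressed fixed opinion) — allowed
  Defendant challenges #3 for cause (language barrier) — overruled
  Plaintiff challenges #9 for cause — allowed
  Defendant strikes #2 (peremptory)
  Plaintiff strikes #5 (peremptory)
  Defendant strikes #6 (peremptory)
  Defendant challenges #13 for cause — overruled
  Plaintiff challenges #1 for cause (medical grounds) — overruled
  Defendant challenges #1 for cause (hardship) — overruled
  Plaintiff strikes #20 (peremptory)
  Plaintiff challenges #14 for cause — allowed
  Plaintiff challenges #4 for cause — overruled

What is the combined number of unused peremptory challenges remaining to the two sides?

6

Plaintiff allotment: 3 base + 1 × 2 alternates = 5. Defendant allotment: 3 base + 1 × 2 alternates = 5.
Plaintiff peremptories used: #5, #20 — 2 (for-cause on #17, #9, #1, #14, #4 don't count).
Defendant peremptories used: #2, #6 — 2 (for-cause on #3, #13, #1 don't count).
Remaining: (5 − 2) + (5 − 2) = 6.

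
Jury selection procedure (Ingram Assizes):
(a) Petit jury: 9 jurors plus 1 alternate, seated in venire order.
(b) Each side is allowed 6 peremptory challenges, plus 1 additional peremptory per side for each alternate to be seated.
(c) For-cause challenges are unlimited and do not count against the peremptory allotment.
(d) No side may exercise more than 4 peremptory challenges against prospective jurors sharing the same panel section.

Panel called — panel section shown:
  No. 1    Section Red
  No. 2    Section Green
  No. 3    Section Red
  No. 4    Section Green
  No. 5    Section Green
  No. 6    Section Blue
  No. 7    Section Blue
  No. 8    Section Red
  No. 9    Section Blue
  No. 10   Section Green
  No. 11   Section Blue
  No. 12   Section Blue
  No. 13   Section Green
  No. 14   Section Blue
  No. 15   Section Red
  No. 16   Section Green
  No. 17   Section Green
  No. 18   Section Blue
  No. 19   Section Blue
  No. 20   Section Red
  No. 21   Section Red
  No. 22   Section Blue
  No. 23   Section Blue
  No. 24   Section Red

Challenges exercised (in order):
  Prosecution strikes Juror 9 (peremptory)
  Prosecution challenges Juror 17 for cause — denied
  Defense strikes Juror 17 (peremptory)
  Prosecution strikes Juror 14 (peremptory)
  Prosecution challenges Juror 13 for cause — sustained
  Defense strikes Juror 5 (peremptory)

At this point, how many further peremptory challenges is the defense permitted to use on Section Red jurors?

Defense peremptories so far: #17, #5 — 2 of 7 used, 5 left overall.
Against Section Red: none yet — per-section cap 4 leaves 4.
Binding limit: min(5, 4) = 4.

4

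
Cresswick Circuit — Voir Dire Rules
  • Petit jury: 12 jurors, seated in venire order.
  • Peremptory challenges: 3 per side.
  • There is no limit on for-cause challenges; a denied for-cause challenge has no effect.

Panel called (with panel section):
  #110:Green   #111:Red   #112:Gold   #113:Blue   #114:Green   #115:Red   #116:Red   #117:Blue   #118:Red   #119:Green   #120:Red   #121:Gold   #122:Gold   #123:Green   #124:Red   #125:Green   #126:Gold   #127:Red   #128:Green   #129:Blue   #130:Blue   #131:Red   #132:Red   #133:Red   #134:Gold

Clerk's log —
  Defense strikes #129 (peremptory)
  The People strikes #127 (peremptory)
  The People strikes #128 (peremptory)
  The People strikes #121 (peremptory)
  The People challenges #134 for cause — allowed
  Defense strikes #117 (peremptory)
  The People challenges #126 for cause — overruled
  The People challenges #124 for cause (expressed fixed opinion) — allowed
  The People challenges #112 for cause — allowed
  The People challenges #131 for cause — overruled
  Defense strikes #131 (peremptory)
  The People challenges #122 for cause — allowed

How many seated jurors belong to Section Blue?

Removed: #112, #117, #121, #122, #124, #127, #128, #129, #131, #134.
Seated jurors 1–12: #110, #111, #113, #114, #115, #116, #118, #119, #120, #123, #125, #126.
Of those, in Section Blue: #113 → 1.

1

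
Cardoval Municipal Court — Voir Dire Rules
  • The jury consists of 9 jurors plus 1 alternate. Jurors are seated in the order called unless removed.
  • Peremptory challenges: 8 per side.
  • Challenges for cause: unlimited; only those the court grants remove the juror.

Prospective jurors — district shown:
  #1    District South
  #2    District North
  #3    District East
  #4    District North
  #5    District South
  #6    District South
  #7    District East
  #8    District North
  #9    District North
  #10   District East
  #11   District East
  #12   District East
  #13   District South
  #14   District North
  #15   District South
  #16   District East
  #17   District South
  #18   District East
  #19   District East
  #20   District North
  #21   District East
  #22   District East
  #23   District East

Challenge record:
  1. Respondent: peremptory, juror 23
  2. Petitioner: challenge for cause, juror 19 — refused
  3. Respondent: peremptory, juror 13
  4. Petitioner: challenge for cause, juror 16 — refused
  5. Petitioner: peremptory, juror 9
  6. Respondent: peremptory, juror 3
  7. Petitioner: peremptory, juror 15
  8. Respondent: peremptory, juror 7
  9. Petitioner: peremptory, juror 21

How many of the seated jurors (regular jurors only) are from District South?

Removed: #3, #7, #9, #13, #15, #21, #23.
Seated jurors 1–9: #1, #2, #4, #5, #6, #8, #10, #11, #12 (alternates #14 not counted).
Of those, in District South: #1, #5, #6 → 3.

3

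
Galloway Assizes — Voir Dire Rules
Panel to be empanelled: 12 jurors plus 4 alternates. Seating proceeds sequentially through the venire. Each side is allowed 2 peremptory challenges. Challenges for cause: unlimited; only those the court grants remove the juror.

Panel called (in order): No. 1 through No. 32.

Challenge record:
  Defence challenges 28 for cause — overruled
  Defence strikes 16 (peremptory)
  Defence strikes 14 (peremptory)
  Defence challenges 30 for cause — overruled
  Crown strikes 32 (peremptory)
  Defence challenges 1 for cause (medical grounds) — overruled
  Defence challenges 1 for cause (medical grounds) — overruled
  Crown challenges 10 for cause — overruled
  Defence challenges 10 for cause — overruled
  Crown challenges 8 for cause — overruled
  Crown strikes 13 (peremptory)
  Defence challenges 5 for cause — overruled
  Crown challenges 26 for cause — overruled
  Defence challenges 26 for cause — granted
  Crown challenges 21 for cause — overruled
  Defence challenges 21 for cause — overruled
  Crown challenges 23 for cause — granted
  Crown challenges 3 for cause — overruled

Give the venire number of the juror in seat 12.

Removed: #13, #14, #16, #23, #26, #32. (#1, #3, #5, #8, #10, #21, #28, #30 stay — for-cause denied.)
Seating in order: seats 1–12 → #1, #2, #3, #4, #5, #6, #7, #8, #9, #10, #11, #12; alternates → #15, #17, #18, #19.
So seat 12 is #12.

12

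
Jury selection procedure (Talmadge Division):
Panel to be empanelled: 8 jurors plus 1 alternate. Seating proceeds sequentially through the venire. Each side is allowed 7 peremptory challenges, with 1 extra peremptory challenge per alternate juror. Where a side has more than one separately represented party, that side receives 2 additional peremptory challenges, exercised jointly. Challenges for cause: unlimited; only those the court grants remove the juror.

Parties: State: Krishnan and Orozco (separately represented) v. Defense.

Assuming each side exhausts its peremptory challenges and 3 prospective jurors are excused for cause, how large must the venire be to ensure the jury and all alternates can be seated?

30

Seats to fill: 8 + 1 alternates = 9.
Peremptories — State: 7 + 1×1 + 2 = 10; Defense: 7 + 1×1 = 8; total 18.
For-cause removals: 3.
Minimum venire: 9 + 18 + 3 = 30.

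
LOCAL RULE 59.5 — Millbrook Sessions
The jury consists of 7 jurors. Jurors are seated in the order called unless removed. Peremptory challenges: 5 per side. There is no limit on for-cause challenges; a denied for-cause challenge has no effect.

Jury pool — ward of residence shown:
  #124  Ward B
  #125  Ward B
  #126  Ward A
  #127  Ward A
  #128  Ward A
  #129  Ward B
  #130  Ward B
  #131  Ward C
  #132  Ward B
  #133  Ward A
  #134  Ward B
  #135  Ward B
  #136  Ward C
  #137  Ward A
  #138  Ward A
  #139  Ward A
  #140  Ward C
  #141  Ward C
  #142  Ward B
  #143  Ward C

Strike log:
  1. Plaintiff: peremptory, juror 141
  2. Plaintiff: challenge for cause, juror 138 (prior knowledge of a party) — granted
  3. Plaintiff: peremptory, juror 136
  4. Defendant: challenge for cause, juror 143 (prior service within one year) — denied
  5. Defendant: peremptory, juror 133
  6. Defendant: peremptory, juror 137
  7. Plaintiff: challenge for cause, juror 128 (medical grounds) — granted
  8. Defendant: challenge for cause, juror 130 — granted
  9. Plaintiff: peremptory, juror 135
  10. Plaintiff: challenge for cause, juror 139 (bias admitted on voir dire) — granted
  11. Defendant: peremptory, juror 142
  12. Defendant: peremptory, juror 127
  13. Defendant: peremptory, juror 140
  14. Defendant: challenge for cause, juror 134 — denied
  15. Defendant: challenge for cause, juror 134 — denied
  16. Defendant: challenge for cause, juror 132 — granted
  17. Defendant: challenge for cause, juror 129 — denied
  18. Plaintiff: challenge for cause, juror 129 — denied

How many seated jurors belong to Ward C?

2

Removed: #127, #128, #130, #132, #133, #135, #136, #137, #138, #139, #140, #141, #142.
Seated jurors 1–7: #124, #125, #126, #129, #131, #134, #143.
Of those, in Ward C: #131, #143 → 2.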